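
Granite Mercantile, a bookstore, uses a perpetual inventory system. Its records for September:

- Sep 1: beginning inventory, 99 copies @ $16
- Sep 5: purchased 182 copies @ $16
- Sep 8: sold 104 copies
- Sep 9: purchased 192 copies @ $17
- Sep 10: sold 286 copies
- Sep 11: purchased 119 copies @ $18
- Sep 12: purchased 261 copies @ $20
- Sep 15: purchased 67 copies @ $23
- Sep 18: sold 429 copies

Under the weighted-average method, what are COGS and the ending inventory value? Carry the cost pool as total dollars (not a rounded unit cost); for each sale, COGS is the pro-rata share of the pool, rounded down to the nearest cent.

COGS = $14,705.08; ending inventory = $1,957.92

After Sep 1: 99 on hand, pool $1,584.00 (≈ $16.0000 each)
After Sep 5: 281 on hand, pool $4,496.00 (≈ $16.0000 each)
Sep 8, sell 104: 104/281 × $4,496.00 → $1,664.00
After Sep 9: 369 on hand, pool $6,096.00 (≈ $16.5203 each)
Sep 10, sell 286: 286/369 × $6,096.00 → $4,724.81
After Sep 11: 202 on hand, pool $3,513.19 (≈ $17.3920 each)
After Sep 12: 463 on hand, pool $8,733.19 (≈ $18.8622 each)
After Sep 15: 530 on hand, pool $10,274.19 (≈ $19.3853 each)
Sep 18, sell 429: 429/530 × $10,274.19 → $8,316.27
Total COGS = $1,664.00 + $4,724.81 + $8,316.27 = $14,705.08
Ending inventory (cost pool remaining) = $1,957.92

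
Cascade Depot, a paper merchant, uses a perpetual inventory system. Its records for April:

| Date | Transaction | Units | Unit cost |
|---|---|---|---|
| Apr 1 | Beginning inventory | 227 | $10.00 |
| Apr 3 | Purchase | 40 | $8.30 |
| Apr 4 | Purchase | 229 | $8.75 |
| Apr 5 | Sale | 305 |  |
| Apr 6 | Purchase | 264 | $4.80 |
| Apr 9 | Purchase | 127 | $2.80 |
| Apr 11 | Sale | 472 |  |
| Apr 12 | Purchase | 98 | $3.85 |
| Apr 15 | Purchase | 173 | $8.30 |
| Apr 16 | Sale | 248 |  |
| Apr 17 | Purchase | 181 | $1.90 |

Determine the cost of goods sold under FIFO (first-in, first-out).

Apr 5, 305 sold [FIFO — oldest first]: 227 @ $10.00 + 40 @ $8.30 + 38 @ $8.75 = $2,934.50
Apr 11, 472 sold [FIFO — oldest first]: 191 @ $8.75 + 264 @ $4.80 + 17 @ $2.80 = $2,986.05
Apr 16, 248 sold [FIFO — oldest first]: 110 @ $2.80 + 98 @ $3.85 + 40 @ $8.30 = $1,017.30
Total COGS = $2,934.50 + $2,986.05 + $1,017.30 = $6,937.85
Ending inventory: 133 @ $8.30 + 181 @ $1.90 = $1,447.80

COGS = $6,937.85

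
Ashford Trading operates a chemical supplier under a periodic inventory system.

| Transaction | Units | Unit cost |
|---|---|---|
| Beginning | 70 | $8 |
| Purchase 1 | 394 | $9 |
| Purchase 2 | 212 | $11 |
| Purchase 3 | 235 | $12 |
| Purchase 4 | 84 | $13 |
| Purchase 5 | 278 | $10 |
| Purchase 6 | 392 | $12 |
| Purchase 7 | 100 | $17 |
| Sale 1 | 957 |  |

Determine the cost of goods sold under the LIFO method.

Sale 1 (957) [LIFO — newest first]: 100 @ $17 + 392 @ $12 + 278 @ $10 + 84 @ $13 + 103 @ $12 = $11,512
Ending inventory: 70 @ $8 + 394 @ $9 + 212 @ $11 + 132 @ $12 = $8,022

COGS = $11,512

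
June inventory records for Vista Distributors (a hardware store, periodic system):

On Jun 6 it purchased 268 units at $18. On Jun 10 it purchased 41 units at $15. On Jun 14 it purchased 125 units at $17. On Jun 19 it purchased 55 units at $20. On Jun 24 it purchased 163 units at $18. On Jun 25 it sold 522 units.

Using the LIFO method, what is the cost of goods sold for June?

Jun 25, 522 sold [LIFO — newest first]: 163 @ $18 + 55 @ $20 + 125 @ $17 + 41 @ $15 + 138 @ $18 = $9,258
Ending inventory: 130 @ $18 = $2,340

COGS = $9,258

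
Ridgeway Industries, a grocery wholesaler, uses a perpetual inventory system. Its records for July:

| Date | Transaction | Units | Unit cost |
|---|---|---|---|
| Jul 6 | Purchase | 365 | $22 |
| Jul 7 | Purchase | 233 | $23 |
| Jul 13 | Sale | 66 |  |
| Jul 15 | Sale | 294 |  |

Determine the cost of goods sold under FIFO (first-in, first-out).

COGS = $7,920

Jul 13, 66 sold [FIFO — oldest first]: 66 @ $22 = $1,452
Jul 15, 294 sold [FIFO — oldest first]: 294 @ $22 = $6,468
Total COGS = $1,452 + $6,468 = $7,920
Ending inventory: 5 @ $22 + 233 @ $23 = $5,469
Check: goods available $13,389 = COGS $7,920 + ending $5,469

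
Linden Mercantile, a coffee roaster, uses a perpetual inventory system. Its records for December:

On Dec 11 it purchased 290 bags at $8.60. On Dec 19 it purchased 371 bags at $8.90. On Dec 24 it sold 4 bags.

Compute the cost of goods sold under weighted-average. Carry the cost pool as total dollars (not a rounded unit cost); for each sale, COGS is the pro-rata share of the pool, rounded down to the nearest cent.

COGS = $35.07

After Dec 11: 290 on hand, pool $2,494.00 (≈ $8.6000 each)
After Dec 19: 661 on hand, pool $5,795.90 (≈ $8.7684 each)
Dec 24, sell 4: 4/661 × $5,795.90 → $35.07
Ending inventory (cost pool remaining) = $5,760.83
Check: goods available $5,795.90 = COGS $35.07 + ending $5,760.83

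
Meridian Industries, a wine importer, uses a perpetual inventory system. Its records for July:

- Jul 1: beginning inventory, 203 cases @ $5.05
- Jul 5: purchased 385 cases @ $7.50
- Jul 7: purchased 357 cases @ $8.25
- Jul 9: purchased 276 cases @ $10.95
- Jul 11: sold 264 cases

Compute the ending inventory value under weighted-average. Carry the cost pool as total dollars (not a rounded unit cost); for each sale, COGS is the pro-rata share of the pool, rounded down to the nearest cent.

Ending inventory = $7,743.87

After Jul 1: 203 on hand, pool $1,025.15 (≈ $5.0500 each)
After Jul 5: 588 on hand, pool $3,912.65 (≈ $6.6542 each)
After Jul 7: 945 on hand, pool $6,857.90 (≈ $7.2570 each)
After Jul 9: 1221 on hand, pool $9,880.10 (≈ $8.0918 each)
Jul 11, sell 264: 264/1221 × $9,880.10 → $2,136.23
Ending inventory (cost pool remaining) = $7,743.87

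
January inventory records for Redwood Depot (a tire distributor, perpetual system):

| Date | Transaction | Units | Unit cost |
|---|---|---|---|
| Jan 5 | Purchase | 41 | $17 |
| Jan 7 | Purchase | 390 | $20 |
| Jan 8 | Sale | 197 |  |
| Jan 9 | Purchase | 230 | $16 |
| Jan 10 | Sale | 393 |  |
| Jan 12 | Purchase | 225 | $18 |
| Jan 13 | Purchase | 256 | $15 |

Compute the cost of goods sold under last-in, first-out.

COGS = $10,880

Jan 8, 197 sold [LIFO — newest first]: 197 @ $20 = $3,940
Jan 10, 393 sold [LIFO — newest first]: 230 @ $16 + 163 @ $20 = $6,940
Total COGS = $3,940 + $6,940 = $10,880
Ending inventory: 41 @ $17 + 30 @ $20 + 225 @ $18 + 256 @ $15 = $9,187
Check: goods available $20,067 = COGS $10,880 + ending $9,187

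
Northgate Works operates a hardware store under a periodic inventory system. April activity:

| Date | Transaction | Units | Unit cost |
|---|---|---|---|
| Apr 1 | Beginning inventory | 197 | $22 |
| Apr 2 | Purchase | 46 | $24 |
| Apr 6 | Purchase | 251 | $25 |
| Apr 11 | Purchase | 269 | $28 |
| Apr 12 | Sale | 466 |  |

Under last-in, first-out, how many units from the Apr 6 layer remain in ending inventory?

Apr 12, 466 sold [LIFO — newest first]: 269 @ $28 + 197 @ $25 = $12,457
Ending inventory: 197 @ $22 + 46 @ $24 + 54 @ $25 = $6,788

54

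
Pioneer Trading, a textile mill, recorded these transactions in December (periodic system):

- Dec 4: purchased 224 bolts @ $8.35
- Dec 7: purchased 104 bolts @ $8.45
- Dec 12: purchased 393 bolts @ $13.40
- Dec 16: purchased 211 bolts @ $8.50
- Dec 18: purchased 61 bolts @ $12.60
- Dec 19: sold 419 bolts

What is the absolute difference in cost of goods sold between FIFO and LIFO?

$563.30

FIFO COGS: 224 @ $8.35 + 104 @ $8.45 + 91 @ $13.40 = $3,968.60
LIFO COGS: 61 @ $12.60 + 211 @ $8.50 + 147 @ $13.40 = $4,531.90
Difference = |$3,968.60 − $4,531.90| = $563.30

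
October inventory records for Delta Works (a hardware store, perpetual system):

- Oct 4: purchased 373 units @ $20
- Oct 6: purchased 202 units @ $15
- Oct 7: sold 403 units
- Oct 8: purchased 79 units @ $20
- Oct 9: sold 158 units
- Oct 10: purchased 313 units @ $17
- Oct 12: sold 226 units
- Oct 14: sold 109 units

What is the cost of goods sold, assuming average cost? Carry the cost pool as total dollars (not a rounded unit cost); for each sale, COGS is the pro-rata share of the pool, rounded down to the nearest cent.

COGS = $16,154.78

After Oct 4: 373 on hand, pool $7,460.00 (≈ $20.0000 each)
After Oct 6: 575 on hand, pool $10,490.00 (≈ $18.2435 each)
Oct 7, sell 403: 403/575 × $10,490.00 → $7,352.12
After Oct 8: 251 on hand, pool $4,717.88 (≈ $18.7963 each)
Oct 9, sell 158: 158/251 × $4,717.88 → $2,969.82
After Oct 10: 406 on hand, pool $7,069.06 (≈ $17.4115 each)
Oct 12, sell 226: 226/406 × $7,069.06 → $3,934.99
Oct 14, sell 109: 109/180 × $3,134.07 → $1,897.85
Total COGS = $7,352.12 + $2,969.82 + $3,934.99 + $1,897.85 = $16,154.78
Ending inventory (cost pool remaining) = $1,236.22
Check: goods available $17,391.00 = COGS $16,154.78 + ending $1,236.22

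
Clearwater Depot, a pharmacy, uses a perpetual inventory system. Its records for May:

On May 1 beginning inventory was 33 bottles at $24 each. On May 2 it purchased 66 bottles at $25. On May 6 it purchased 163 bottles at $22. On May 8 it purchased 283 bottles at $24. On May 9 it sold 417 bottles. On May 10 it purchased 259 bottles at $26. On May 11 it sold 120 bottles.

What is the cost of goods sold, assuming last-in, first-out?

May 9, 417 sold [LIFO — newest first]: 283 @ $24 + 134 @ $22 = $9,740
May 11, 120 sold [LIFO — newest first]: 120 @ $26 = $3,120
Total COGS = $9,740 + $3,120 = $12,860
Ending inventory: 33 @ $24 + 66 @ $25 + 29 @ $22 + 139 @ $26 = $6,694

COGS = $12,860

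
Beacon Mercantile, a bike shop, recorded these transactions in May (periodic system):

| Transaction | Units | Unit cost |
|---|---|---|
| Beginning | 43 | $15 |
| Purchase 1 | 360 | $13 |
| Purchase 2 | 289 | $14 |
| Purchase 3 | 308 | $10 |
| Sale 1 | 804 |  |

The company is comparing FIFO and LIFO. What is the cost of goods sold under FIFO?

FIFO COGS: 43 @ $15 + 360 @ $13 + 289 @ $14 + 112 @ $10 = $10,491
LIFO COGS: 308 @ $10 + 289 @ $14 + 207 @ $13 = $9,817

COGS = $10,491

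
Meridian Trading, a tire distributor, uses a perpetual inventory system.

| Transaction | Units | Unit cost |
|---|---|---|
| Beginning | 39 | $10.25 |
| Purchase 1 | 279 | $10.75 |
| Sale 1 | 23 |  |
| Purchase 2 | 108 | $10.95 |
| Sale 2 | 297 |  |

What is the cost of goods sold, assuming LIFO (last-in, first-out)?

Sale 1 (23) [LIFO — newest first]: 23 @ $10.75 = $247.25
Sale 2 (297) [LIFO — newest first]: 108 @ $10.95 + 189 @ $10.75 = $3,214.35
Total COGS = $247.25 + $3,214.35 = $3,461.60
Ending inventory: 39 @ $10.25 + 67 @ $10.75 = $1,120.00

COGS = $3,461.60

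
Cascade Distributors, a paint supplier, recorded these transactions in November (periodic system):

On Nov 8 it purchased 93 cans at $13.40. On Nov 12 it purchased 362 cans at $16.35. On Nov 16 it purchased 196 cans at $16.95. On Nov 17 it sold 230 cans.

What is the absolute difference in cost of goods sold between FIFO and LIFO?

$391.95

FIFO COGS: 93 @ $13.40 + 137 @ $16.35 = $3,486.15
LIFO COGS: 196 @ $16.95 + 34 @ $16.35 = $3,878.10
Difference = |$3,486.15 − $3,878.10| = $391.95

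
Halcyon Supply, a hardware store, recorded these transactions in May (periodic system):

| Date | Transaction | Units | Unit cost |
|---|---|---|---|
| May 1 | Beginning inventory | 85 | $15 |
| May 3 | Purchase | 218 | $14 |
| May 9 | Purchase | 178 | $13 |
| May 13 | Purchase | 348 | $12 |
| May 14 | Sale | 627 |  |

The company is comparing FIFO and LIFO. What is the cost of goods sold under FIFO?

COGS = $8,393

FIFO COGS: 85 @ $15 + 218 @ $14 + 178 @ $13 + 146 @ $12 = $8,393
LIFO COGS: 348 @ $12 + 178 @ $13 + 101 @ $14 = $7,904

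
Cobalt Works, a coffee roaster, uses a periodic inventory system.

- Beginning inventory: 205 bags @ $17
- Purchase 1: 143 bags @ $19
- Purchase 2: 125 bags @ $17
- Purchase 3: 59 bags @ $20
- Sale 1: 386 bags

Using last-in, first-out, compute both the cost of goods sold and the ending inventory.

Sale 1 (386) [LIFO — newest first]: 59 @ $20 + 125 @ $17 + 143 @ $19 + 59 @ $17 = $7,025
Ending inventory: 146 @ $17 = $2,482

COGS = $7,025; ending inventory = $2,482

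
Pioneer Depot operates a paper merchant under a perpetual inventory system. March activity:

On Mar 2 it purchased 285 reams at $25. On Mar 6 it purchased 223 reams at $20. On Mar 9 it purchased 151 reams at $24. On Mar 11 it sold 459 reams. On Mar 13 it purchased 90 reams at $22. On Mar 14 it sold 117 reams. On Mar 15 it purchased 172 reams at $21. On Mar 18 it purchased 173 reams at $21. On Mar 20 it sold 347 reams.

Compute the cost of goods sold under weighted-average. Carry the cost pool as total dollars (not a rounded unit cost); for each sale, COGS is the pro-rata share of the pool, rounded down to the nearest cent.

After Mar 2: 285 on hand, pool $7,125.00 (≈ $25.0000 each)
After Mar 6: 508 on hand, pool $11,585.00 (≈ $22.8051 each)
After Mar 9: 659 on hand, pool $15,209.00 (≈ $23.0789 each)
Mar 11, sell 459: 459/659 × $15,209.00 → $10,593.21
After Mar 13: 290 on hand, pool $6,595.79 (≈ $22.7441 each)
Mar 14, sell 117: 117/290 × $6,595.79 → $2,661.06
After Mar 15: 345 on hand, pool $7,546.73 (≈ $21.8746 each)
After Mar 18: 518 on hand, pool $11,179.73 (≈ $21.5825 each)
Mar 20, sell 347: 347/518 × $11,179.73 → $7,489.12
Total COGS = $10,593.21 + $2,661.06 + $7,489.12 = $20,743.39
Ending inventory (cost pool remaining) = $3,690.61
Check: goods available $24,434.00 = COGS $20,743.39 + ending $3,690.61

COGS = $20,743.39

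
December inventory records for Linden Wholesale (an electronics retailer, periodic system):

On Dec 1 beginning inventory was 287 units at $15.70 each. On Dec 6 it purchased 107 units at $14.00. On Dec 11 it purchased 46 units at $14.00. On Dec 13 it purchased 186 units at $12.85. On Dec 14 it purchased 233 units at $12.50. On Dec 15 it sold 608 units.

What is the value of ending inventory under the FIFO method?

Ending inventory = $3,143.80

Dec 15, 608 sold [FIFO — oldest first]: 287 @ $15.70 + 107 @ $14.00 + 46 @ $14.00 + 168 @ $12.85 = $8,806.70
Ending inventory: 18 @ $12.85 + 233 @ $12.50 = $3,143.80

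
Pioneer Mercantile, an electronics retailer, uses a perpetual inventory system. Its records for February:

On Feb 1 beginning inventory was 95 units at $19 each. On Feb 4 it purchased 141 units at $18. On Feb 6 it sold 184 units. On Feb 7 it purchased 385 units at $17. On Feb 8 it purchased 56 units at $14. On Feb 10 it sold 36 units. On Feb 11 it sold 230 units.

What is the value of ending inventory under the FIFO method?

Ending inventory = $3,691

Feb 6, 184 sold [FIFO — oldest first]: 95 @ $19 + 89 @ $18 = $3,407
Feb 10, 36 sold [FIFO — oldest first]: 36 @ $18 = $648
Feb 11, 230 sold [FIFO — oldest first]: 16 @ $18 + 214 @ $17 = $3,926
Total COGS = $3,407 + $648 + $3,926 = $7,981
Ending inventory: 171 @ $17 + 56 @ $14 = $3,691
Check: goods available $11,672 = COGS $7,981 + ending $3,691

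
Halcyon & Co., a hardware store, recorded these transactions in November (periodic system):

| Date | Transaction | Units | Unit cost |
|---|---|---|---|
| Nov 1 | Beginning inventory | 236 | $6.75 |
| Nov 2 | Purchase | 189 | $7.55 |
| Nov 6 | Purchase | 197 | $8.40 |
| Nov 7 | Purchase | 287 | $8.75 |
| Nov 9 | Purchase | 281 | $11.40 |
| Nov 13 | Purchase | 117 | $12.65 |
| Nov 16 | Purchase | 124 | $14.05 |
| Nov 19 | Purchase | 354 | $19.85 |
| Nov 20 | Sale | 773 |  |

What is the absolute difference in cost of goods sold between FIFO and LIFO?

FIFO COGS: 236 @ $6.75 + 189 @ $7.55 + 197 @ $8.40 + 151 @ $8.75 = $5,996.00
LIFO COGS: 354 @ $19.85 + 124 @ $14.05 + 117 @ $12.65 + 178 @ $11.40 = $12,278.35
Difference = |$5,996.00 − $12,278.35| = $6,282.35

$6,282.35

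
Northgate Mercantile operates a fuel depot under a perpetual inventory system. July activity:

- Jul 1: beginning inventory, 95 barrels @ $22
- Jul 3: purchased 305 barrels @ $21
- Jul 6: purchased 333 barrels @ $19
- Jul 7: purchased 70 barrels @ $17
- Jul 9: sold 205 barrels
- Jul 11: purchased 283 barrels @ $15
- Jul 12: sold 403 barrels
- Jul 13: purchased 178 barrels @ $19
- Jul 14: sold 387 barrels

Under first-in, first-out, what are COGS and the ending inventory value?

Jul 9, 205 sold [FIFO — oldest first]: 95 @ $22 + 110 @ $21 = $4,400
Jul 12, 403 sold [FIFO — oldest first]: 195 @ $21 + 208 @ $19 = $8,047
Jul 14, 387 sold [FIFO — oldest first]: 125 @ $19 + 70 @ $17 + 192 @ $15 = $6,445
Total COGS = $4,400 + $8,047 + $6,445 = $18,892
Ending inventory: 91 @ $15 + 178 @ $19 = $4,747
Check: goods available $23,639 = COGS $18,892 + ending $4,747

COGS = $18,892; ending inventory = $4,747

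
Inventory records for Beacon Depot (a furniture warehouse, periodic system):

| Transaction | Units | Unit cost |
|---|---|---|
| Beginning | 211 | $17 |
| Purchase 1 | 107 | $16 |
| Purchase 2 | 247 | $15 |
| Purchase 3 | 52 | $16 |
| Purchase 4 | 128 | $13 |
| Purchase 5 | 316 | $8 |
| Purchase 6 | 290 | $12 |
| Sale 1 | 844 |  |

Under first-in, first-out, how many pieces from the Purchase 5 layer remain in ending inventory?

Sale 1 (844) [FIFO — oldest first]: 211 @ $17 + 107 @ $16 + 247 @ $15 + 52 @ $16 + 128 @ $13 + 99 @ $8 = $12,292
Ending inventory: 217 @ $8 + 290 @ $12 = $5,216
Check: goods available $17,508 = COGS $12,292 + ending $5,216

217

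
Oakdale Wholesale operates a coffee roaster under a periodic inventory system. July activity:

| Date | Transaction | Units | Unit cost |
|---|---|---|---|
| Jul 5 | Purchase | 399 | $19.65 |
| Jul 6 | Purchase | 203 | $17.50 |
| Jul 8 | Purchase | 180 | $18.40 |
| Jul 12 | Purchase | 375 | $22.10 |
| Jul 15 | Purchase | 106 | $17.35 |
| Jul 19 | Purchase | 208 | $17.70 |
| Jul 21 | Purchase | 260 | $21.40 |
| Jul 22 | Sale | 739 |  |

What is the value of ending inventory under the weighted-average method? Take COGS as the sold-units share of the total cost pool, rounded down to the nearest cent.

Ending inventory = $19,528.85

Jul 22, sell 739: 739/1731 × $34,077.05 → $14,548.20
Ending inventory (cost pool remaining) = $19,528.85
Check: goods available $34,077.05 = COGS $14,548.20 + ending $19,528.85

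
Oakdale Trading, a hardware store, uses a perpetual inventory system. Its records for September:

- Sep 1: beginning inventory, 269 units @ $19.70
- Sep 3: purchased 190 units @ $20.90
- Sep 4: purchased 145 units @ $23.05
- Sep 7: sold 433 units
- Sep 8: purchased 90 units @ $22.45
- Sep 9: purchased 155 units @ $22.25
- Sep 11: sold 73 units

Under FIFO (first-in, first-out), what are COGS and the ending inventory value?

COGS = $10,353.65; ending inventory = $7,728.15

Sep 7, 433 sold [FIFO — oldest first]: 269 @ $19.70 + 164 @ $20.90 = $8,726.90
Sep 11, 73 sold [FIFO — oldest first]: 26 @ $20.90 + 47 @ $23.05 = $1,626.75
Total COGS = $8,726.90 + $1,626.75 = $10,353.65
Ending inventory: 98 @ $23.05 + 90 @ $22.45 + 155 @ $22.25 = $7,728.15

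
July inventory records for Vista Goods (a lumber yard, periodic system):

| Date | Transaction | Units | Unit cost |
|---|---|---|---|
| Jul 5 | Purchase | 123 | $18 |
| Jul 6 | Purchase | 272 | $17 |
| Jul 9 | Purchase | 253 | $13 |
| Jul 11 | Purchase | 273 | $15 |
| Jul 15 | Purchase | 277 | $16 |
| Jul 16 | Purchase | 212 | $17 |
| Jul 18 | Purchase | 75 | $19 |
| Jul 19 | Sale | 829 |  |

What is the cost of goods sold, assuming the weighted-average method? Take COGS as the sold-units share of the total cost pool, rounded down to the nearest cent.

Jul 19, sell 829: 829/1485 × $23,683.00 → $13,221.01
Ending inventory (cost pool remaining) = $10,461.99

COGS = $13,221.01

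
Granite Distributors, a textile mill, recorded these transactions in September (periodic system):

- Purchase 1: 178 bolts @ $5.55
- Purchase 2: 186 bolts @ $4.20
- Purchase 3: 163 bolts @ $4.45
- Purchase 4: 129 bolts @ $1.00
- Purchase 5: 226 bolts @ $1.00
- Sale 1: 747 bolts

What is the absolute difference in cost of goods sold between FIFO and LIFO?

FIFO COGS: 178 @ $5.55 + 186 @ $4.20 + 163 @ $4.45 + 129 @ $1.00 + 91 @ $1.00 = $2,714.45
LIFO COGS: 226 @ $1.00 + 129 @ $1.00 + 163 @ $4.45 + 186 @ $4.20 + 43 @ $5.55 = $2,100.20
Difference = |$2,714.45 − $2,100.20| = $614.25

$614.25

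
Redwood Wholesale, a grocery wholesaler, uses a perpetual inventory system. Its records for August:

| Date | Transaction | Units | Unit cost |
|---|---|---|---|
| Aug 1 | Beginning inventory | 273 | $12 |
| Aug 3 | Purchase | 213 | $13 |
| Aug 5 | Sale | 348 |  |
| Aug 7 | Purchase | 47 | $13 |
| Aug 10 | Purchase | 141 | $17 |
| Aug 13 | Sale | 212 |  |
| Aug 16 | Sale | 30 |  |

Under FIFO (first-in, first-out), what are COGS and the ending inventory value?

Aug 5, 348 sold [FIFO — oldest first]: 273 @ $12 + 75 @ $13 = $4,251
Aug 13, 212 sold [FIFO — oldest first]: 138 @ $13 + 47 @ $13 + 27 @ $17 = $2,864
Aug 16, 30 sold [FIFO — oldest first]: 30 @ $17 = $510
Total COGS = $4,251 + $2,864 + $510 = $7,625
Ending inventory: 84 @ $17 = $1,428

COGS = $7,625; ending inventory = $1,428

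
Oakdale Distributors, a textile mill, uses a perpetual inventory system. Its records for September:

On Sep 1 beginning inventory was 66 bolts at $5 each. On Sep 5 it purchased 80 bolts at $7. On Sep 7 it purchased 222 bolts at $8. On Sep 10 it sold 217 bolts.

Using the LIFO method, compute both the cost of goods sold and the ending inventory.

Sep 10, 217 sold [LIFO — newest first]: 217 @ $8 = $1,736
Ending inventory: 66 @ $5 + 80 @ $7 + 5 @ $8 = $930
Check: goods available $2,666 = COGS $1,736 + ending $930

COGS = $1,736; ending inventory = $930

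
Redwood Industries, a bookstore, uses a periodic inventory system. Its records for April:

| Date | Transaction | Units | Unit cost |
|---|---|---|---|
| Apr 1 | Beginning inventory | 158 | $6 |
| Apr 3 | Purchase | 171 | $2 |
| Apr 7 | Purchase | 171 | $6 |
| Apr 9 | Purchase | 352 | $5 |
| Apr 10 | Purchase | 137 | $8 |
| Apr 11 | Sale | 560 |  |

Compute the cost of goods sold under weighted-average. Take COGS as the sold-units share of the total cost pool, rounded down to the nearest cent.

COGS = $2,928.53

Apr 11, sell 560: 560/989 × $5,172.00 → $2,928.53
Ending inventory (cost pool remaining) = $2,243.47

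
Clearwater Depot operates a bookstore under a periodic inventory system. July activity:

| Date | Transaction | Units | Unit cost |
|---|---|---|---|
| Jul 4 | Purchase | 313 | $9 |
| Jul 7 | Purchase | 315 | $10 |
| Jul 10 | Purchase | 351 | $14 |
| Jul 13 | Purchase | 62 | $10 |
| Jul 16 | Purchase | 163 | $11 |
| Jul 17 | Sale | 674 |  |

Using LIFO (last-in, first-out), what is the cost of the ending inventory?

Jul 17, 674 sold [LIFO — newest first]: 163 @ $11 + 62 @ $10 + 351 @ $14 + 98 @ $10 = $8,307
Ending inventory: 313 @ $9 + 217 @ $10 = $4,987
Check: goods available $13,294 = COGS $8,307 + ending $4,987

Ending inventory = $4,987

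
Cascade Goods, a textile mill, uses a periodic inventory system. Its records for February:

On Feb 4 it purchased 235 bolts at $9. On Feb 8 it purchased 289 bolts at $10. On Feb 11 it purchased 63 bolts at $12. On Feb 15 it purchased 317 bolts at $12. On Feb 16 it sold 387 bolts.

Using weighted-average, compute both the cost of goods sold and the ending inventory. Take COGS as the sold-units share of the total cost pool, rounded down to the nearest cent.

COGS = $4,094.75; ending inventory = $5,470.25

Feb 16, sell 387: 387/904 × $9,565.00 → $4,094.75
Ending inventory (cost pool remaining) = $5,470.25
Check: goods available $9,565.00 = COGS $4,094.75 + ending $5,470.25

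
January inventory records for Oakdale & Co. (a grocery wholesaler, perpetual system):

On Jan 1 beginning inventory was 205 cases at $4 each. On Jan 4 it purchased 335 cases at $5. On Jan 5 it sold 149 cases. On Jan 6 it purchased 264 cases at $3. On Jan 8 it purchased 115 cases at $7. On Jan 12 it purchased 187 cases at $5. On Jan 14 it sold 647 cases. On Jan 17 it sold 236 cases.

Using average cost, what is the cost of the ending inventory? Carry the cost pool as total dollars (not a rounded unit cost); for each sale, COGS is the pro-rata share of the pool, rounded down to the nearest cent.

After Jan 1: 205 on hand, pool $820.00 (≈ $4.0000 each)
After Jan 4: 540 on hand, pool $2,495.00 (≈ $4.6204 each)
Jan 5, sell 149: 149/540 × $2,495.00 → $688.43
After Jan 6: 655 on hand, pool $2,598.57 (≈ $3.9673 each)
After Jan 8: 770 on hand, pool $3,403.57 (≈ $4.4202 each)
After Jan 12: 957 on hand, pool $4,338.57 (≈ $4.5335 each)
Jan 14, sell 647: 647/957 × $4,338.57 → $2,933.18
Jan 17, sell 236: 236/310 × $1,405.39 → $1,069.90
Total COGS = $688.43 + $2,933.18 + $1,069.90 = $4,691.51
Ending inventory (cost pool remaining) = $335.49
Check: goods available $5,027.00 = COGS $4,691.51 + ending $335.49

Ending inventory = $335.49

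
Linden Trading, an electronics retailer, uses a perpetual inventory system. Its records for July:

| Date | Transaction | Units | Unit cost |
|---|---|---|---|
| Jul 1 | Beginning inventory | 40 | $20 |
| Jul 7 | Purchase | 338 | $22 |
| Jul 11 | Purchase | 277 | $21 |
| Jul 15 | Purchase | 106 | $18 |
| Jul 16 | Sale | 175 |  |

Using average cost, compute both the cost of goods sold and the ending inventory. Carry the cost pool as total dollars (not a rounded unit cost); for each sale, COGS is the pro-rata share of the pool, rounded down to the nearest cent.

COGS = $3,670.40; ending inventory = $12,290.60

After Jul 1: 40 on hand, pool $800.00 (≈ $20.0000 each)
After Jul 7: 378 on hand, pool $8,236.00 (≈ $21.7884 each)
After Jul 11: 655 on hand, pool $14,053.00 (≈ $21.4550 each)
After Jul 15: 761 on hand, pool $15,961.00 (≈ $20.9737 each)
Jul 16, sell 175: 175/761 × $15,961.00 → $3,670.40
Ending inventory (cost pool remaining) = $12,290.60
Check: goods available $15,961.00 = COGS $3,670.40 + ending $12,290.60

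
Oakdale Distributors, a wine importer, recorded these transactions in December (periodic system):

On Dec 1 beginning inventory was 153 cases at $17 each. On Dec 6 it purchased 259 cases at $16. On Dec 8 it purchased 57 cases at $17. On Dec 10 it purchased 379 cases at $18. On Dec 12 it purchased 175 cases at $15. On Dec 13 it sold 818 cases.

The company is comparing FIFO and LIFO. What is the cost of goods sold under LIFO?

FIFO COGS: 153 @ $17 + 259 @ $16 + 57 @ $17 + 349 @ $18 = $13,996
LIFO COGS: 175 @ $15 + 379 @ $18 + 57 @ $17 + 207 @ $16 = $13,728

COGS = $13,728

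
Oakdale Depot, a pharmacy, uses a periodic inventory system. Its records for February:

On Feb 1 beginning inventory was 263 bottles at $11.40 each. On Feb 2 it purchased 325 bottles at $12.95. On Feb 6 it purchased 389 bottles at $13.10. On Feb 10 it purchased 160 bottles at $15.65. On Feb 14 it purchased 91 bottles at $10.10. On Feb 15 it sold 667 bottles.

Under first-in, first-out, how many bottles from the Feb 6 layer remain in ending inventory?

310

Feb 15, 667 sold [FIFO — oldest first]: 263 @ $11.40 + 325 @ $12.95 + 79 @ $13.10 = $8,241.85
Ending inventory: 310 @ $13.10 + 160 @ $15.65 + 91 @ $10.10 = $7,484.10
Check: goods available $15,725.95 = COGS $8,241.85 + ending $7,484.10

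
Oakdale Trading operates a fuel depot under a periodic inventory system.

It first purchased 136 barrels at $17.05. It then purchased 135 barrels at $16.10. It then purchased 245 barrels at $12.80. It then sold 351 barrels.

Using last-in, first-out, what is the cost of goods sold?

Sale 1 (351) [LIFO — newest first]: 245 @ $12.80 + 106 @ $16.10 = $4,842.60
Ending inventory: 136 @ $17.05 + 29 @ $16.10 = $2,785.70
Check: goods available $7,628.30 = COGS $4,842.60 + ending $2,785.70

COGS = $4,842.60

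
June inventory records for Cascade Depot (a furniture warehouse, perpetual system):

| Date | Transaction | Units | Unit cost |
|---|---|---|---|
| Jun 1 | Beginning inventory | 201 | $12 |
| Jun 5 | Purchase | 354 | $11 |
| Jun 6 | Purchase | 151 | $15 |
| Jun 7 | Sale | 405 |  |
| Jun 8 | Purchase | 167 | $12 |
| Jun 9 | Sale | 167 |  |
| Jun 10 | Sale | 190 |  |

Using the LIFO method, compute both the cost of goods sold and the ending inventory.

Jun 7, 405 sold [LIFO — newest first]: 151 @ $15 + 254 @ $11 = $5,059
Jun 9, 167 sold [LIFO — newest first]: 167 @ $12 = $2,004
Jun 10, 190 sold [LIFO — newest first]: 100 @ $11 + 90 @ $12 = $2,180
Total COGS = $5,059 + $2,004 + $2,180 = $9,243
Ending inventory: 111 @ $12 = $1,332

COGS = $9,243; ending inventory = $1,332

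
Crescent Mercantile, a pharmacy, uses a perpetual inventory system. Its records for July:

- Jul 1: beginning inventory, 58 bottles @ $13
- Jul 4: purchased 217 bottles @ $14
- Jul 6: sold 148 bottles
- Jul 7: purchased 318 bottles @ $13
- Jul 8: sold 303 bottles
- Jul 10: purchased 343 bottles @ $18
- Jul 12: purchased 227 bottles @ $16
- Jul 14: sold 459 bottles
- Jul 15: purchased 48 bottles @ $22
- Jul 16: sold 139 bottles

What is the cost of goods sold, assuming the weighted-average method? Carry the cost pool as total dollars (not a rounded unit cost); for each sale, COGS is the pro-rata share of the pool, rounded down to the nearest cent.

After Jul 1: 58 on hand, pool $754.00 (≈ $13.0000 each)
After Jul 4: 275 on hand, pool $3,792.00 (≈ $13.7891 each)
Jul 6, sell 148: 148/275 × $3,792.00 → $2,040.78
After Jul 7: 445 on hand, pool $5,885.22 (≈ $13.2252 each)
Jul 8, sell 303: 303/445 × $5,885.22 → $4,007.23
After Jul 10: 485 on hand, pool $8,051.99 (≈ $16.6020 each)
After Jul 12: 712 on hand, pool $11,683.99 (≈ $16.4101 each)
Jul 14, sell 459: 459/712 × $11,683.99 → $7,532.23
After Jul 15: 301 on hand, pool $5,207.76 (≈ $17.3015 each)
Jul 16, sell 139: 139/301 × $5,207.76 → $2,404.91
Total COGS = $2,040.78 + $4,007.23 + $7,532.23 + $2,404.91 = $15,985.15
Ending inventory (cost pool remaining) = $2,802.85
Check: goods available $18,788.00 = COGS $15,985.15 + ending $2,802.85

COGS = $15,985.15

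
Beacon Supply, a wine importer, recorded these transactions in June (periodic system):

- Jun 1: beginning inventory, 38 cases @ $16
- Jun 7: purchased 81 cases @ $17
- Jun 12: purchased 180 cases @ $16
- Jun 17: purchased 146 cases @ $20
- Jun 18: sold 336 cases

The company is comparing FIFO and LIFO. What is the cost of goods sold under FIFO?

FIFO COGS: 38 @ $16 + 81 @ $17 + 180 @ $16 + 37 @ $20 = $5,605
LIFO COGS: 146 @ $20 + 180 @ $16 + 10 @ $17 = $5,970

COGS = $5,605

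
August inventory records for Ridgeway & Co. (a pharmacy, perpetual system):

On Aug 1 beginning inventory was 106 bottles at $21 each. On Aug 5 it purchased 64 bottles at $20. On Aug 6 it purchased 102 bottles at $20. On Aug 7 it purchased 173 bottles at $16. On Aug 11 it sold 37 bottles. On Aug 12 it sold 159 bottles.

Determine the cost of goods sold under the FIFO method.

Aug 11, 37 sold [FIFO — oldest first]: 37 @ $21 = $777
Aug 12, 159 sold [FIFO — oldest first]: 69 @ $21 + 64 @ $20 + 26 @ $20 = $3,249
Total COGS = $777 + $3,249 = $4,026
Ending inventory: 76 @ $20 + 173 @ $16 = $4,288

COGS = $4,026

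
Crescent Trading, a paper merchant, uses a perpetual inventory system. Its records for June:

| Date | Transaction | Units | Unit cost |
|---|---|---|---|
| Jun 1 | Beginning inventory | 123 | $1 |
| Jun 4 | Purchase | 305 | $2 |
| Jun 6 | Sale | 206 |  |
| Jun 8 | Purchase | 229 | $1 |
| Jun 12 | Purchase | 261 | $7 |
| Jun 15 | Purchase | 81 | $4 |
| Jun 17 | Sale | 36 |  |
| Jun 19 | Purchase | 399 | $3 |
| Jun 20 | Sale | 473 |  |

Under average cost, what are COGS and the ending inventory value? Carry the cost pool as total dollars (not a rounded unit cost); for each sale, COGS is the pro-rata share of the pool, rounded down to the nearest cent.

After Jun 1: 123 on hand, pool $123.00 (≈ $1.0000 each)
After Jun 4: 428 on hand, pool $733.00 (≈ $1.7126 each)
Jun 6, sell 206: 206/428 × $733.00 → $352.79
After Jun 8: 451 on hand, pool $609.21 (≈ $1.3508 each)
After Jun 12: 712 on hand, pool $2,436.21 (≈ $3.4216 each)
After Jun 15: 793 on hand, pool $2,760.21 (≈ $3.4807 each)
Jun 17, sell 36: 36/793 × $2,760.21 → $125.30
After Jun 19: 1156 on hand, pool $3,831.91 (≈ $3.3148 each)
Jun 20, sell 473: 473/1156 × $3,831.91 → $1,567.90
Total COGS = $352.79 + $125.30 + $1,567.90 = $2,045.99
Ending inventory (cost pool remaining) = $2,264.01
Check: goods available $4,310.00 = COGS $2,045.99 + ending $2,264.01

COGS = $2,045.99; ending inventory = $2,264.01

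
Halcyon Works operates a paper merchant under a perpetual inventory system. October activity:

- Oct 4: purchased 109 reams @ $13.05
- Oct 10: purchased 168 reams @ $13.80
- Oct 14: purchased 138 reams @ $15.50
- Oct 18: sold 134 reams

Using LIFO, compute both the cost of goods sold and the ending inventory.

Oct 18, 134 sold [LIFO — newest first]: 134 @ $15.50 = $2,077.00
Ending inventory: 109 @ $13.05 + 168 @ $13.80 + 4 @ $15.50 = $3,802.85

COGS = $2,077.00; ending inventory = $3,802.85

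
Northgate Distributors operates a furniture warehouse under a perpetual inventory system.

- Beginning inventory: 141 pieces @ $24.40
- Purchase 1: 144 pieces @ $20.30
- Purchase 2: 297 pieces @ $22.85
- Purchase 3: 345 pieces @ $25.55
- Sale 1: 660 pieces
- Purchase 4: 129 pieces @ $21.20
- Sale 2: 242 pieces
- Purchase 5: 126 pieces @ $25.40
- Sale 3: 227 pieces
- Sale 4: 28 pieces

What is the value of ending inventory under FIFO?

Ending inventory = $635.00

Sale 1 (660) [FIFO — oldest first]: 141 @ $24.40 + 144 @ $20.30 + 297 @ $22.85 + 78 @ $25.55 = $15,142.95
Sale 2 (242) [FIFO — oldest first]: 242 @ $25.55 = $6,183.10
Sale 3 (227) [FIFO — oldest first]: 25 @ $25.55 + 129 @ $21.20 + 73 @ $25.40 = $5,227.75
Sale 4 (28) [FIFO — oldest first]: 28 @ $25.40 = $711.20
Total COGS = $15,142.95 + $6,183.10 + $5,227.75 + $711.20 = $27,265.00
Ending inventory: 25 @ $25.40 = $635.00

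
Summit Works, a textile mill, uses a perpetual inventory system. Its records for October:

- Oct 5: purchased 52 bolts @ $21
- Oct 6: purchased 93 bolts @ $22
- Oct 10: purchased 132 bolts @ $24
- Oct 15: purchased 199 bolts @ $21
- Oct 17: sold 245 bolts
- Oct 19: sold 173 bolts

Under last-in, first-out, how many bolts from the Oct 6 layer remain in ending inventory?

Oct 17, 245 sold [LIFO — newest first]: 199 @ $21 + 46 @ $24 = $5,283
Oct 19, 173 sold [LIFO — newest first]: 86 @ $24 + 87 @ $22 = $3,978
Total COGS = $5,283 + $3,978 = $9,261
Ending inventory: 52 @ $21 + 6 @ $22 = $1,224

6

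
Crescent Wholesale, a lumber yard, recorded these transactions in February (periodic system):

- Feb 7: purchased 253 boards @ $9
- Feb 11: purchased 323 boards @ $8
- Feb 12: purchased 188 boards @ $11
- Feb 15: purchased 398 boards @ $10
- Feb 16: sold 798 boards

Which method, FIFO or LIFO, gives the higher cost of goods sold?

FIFO COGS: 253 @ $9 + 323 @ $8 + 188 @ $11 + 34 @ $10 = $7,269
LIFO COGS: 398 @ $10 + 188 @ $11 + 212 @ $8 = $7,744

LIFO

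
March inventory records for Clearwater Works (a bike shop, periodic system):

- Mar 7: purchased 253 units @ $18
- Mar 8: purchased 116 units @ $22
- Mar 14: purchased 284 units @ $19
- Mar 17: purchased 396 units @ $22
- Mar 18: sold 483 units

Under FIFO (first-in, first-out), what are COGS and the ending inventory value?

COGS = $9,272; ending inventory = $11,942

Mar 18, 483 sold [FIFO — oldest first]: 253 @ $18 + 116 @ $22 + 114 @ $19 = $9,272
Ending inventory: 170 @ $19 + 396 @ $22 = $11,942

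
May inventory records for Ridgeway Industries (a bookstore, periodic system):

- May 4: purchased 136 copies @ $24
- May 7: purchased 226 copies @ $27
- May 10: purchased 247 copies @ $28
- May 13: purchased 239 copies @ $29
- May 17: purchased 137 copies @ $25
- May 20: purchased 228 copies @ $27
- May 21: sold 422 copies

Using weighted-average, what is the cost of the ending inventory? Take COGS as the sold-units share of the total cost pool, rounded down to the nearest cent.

May 21, sell 422: 422/1213 × $32,794.00 → $11,408.95
Ending inventory (cost pool remaining) = $21,385.05

Ending inventory = $21,385.05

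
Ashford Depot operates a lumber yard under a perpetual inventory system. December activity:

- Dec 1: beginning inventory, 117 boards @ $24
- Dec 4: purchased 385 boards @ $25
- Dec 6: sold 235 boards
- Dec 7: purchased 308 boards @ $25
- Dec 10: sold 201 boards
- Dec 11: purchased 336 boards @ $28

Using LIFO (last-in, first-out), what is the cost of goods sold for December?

COGS = $10,900

Dec 6, 235 sold [LIFO — newest first]: 235 @ $25 = $5,875
Dec 10, 201 sold [LIFO — newest first]: 201 @ $25 = $5,025
Total COGS = $5,875 + $5,025 = $10,900
Ending inventory: 117 @ $24 + 150 @ $25 + 107 @ $25 + 336 @ $28 = $18,641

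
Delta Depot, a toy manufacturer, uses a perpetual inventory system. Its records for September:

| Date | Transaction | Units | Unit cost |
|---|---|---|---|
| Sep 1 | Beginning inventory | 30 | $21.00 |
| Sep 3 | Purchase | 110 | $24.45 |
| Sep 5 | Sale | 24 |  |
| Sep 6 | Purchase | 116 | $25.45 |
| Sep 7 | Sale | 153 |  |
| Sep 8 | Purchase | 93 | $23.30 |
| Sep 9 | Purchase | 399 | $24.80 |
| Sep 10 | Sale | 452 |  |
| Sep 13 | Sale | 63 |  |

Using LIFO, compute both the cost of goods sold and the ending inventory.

Sep 5, 24 sold [LIFO — newest first]: 24 @ $24.45 = $586.80
Sep 7, 153 sold [LIFO — newest first]: 116 @ $25.45 + 37 @ $24.45 = $3,856.85
Sep 10, 452 sold [LIFO — newest first]: 399 @ $24.80 + 53 @ $23.30 = $11,130.10
Sep 13, 63 sold [LIFO — newest first]: 40 @ $23.30 + 23 @ $24.45 = $1,494.35
Total COGS = $586.80 + $3,856.85 + $11,130.10 + $1,494.35 = $17,068.10
Ending inventory: 30 @ $21.00 + 26 @ $24.45 = $1,265.70

COGS = $17,068.10; ending inventory = $1,265.70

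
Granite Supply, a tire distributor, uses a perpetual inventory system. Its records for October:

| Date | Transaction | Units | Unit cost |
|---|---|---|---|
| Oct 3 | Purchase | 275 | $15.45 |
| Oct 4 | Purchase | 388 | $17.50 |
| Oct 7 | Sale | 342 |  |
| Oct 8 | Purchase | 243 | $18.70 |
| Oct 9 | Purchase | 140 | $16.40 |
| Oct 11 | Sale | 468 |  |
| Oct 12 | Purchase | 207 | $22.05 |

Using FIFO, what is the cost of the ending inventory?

Oct 7, 342 sold [FIFO — oldest first]: 275 @ $15.45 + 67 @ $17.50 = $5,421.25
Oct 11, 468 sold [FIFO — oldest first]: 321 @ $17.50 + 147 @ $18.70 = $8,366.40
Total COGS = $5,421.25 + $8,366.40 = $13,787.65
Ending inventory: 96 @ $18.70 + 140 @ $16.40 + 207 @ $22.05 = $8,655.55

Ending inventory = $8,655.55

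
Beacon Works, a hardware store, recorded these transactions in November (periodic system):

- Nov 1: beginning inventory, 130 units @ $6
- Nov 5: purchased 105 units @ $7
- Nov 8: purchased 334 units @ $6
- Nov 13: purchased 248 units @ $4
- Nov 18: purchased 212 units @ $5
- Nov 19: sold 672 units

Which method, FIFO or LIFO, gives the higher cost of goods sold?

FIFO

FIFO COGS: 130 @ $6 + 105 @ $7 + 334 @ $6 + 103 @ $4 = $3,931
LIFO COGS: 212 @ $5 + 248 @ $4 + 212 @ $6 = $3,324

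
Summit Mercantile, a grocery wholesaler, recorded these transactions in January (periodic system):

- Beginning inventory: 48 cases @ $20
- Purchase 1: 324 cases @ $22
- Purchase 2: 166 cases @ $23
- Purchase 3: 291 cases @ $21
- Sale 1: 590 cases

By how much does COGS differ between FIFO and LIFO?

FIFO COGS: 48 @ $20 + 324 @ $22 + 166 @ $23 + 52 @ $21 = $12,998
LIFO COGS: 291 @ $21 + 166 @ $23 + 133 @ $22 = $12,855
Difference = |$12,998 − $12,855| = $143

$143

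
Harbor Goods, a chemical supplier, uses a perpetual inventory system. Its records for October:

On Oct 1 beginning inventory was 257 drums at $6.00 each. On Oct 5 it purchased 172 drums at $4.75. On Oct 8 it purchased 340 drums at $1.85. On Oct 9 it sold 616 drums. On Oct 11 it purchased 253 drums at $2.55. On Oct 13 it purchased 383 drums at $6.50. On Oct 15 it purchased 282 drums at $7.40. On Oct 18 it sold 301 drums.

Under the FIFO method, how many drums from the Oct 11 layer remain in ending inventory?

105

Oct 9, 616 sold [FIFO — oldest first]: 257 @ $6.00 + 172 @ $4.75 + 187 @ $1.85 = $2,704.95
Oct 18, 301 sold [FIFO — oldest first]: 153 @ $1.85 + 148 @ $2.55 = $660.45
Total COGS = $2,704.95 + $660.45 = $3,365.40
Ending inventory: 105 @ $2.55 + 383 @ $6.50 + 282 @ $7.40 = $4,844.05
Check: goods available $8,209.45 = COGS $3,365.40 + ending $4,844.05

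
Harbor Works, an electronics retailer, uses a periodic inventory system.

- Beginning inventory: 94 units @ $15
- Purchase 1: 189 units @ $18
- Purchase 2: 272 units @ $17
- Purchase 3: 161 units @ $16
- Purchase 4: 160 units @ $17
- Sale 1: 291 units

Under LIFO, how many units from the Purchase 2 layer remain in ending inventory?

Sale 1 (291) [LIFO — newest first]: 160 @ $17 + 131 @ $16 = $4,816
Ending inventory: 94 @ $15 + 189 @ $18 + 272 @ $17 + 30 @ $16 = $9,916

272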